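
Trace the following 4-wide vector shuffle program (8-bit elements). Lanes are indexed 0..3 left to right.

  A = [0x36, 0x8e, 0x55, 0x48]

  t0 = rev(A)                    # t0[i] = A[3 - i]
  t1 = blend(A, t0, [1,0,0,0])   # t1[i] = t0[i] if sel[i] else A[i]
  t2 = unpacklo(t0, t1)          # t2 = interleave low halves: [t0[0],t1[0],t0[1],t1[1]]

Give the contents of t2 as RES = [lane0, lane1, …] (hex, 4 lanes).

  t0: 48 55 8e 36
  t1: 48 8e 55 48
  t2: 48 48 55 8e

RES = [ 0x48  0x48  0x55  0x8e ]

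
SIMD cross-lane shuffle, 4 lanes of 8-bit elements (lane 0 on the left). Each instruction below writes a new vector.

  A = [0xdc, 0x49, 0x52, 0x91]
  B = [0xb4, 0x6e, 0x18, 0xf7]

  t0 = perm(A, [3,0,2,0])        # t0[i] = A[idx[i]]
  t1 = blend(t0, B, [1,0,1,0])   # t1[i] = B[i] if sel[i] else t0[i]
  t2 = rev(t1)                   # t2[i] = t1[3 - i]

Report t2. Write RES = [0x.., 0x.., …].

RES = [0xdc, 0x18, 0xdc, 0xb4]

→ t0 |91|dc|52|dc|
→ t1 |b4|dc|18|dc|
→ t2 |dc|18|dc|b4|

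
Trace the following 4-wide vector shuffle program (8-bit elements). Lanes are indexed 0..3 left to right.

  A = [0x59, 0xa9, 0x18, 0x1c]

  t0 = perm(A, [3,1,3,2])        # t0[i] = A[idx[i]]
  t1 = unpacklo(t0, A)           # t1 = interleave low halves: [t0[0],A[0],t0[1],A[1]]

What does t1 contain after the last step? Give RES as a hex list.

→ t0 |1c|a9|1c|18|
→ t1 |1c|59|a9|a9|

RES = [0x1c, 0x59, 0xa9, 0xa9]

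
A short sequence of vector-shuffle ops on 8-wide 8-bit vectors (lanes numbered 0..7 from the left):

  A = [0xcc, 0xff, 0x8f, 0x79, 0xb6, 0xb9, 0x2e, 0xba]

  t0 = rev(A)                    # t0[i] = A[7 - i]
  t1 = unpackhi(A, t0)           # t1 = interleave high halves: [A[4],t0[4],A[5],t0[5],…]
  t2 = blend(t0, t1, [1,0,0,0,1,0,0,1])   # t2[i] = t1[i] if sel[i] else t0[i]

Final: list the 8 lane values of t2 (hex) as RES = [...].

RES = [ 0xb6  0x2e  0xb9  0xb6  0x2e  0x8f  0xff  0xcc ]

t0 = [0xba, 0x2e, 0xb9, 0xb6, 0x79, 0x8f, 0xff, 0xcc]
t1 = [0xb6, 0x79, 0xb9, 0x8f, 0x2e, 0xff, 0xba, 0xcc]
t2 = [0xb6, 0x2e, 0xb9, 0xb6, 0x2e, 0x8f, 0xff, 0xcc]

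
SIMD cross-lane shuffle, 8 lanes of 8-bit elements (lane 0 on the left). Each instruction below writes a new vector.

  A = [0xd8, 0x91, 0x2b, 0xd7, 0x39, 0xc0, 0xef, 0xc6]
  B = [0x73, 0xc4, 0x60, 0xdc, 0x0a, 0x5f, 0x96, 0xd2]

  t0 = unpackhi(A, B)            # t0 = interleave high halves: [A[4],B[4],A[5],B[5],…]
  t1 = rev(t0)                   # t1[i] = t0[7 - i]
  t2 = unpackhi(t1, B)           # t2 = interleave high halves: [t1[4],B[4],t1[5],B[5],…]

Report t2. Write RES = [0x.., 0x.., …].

t0 = [0x39, 0x0a, 0xc0, 0x5f, 0xef, 0x96, 0xc6, 0xd2]
t1 = [0xd2, 0xc6, 0x96, 0xef, 0x5f, 0xc0, 0x0a, 0x39]
t2 = [0x5f, 0x0a, 0xc0, 0x5f, 0x0a, 0x96, 0x39, 0xd2]

RES = [0x5f, 0x0a, 0xc0, 0x5f, 0x0a, 0x96, 0x39, 0xd2]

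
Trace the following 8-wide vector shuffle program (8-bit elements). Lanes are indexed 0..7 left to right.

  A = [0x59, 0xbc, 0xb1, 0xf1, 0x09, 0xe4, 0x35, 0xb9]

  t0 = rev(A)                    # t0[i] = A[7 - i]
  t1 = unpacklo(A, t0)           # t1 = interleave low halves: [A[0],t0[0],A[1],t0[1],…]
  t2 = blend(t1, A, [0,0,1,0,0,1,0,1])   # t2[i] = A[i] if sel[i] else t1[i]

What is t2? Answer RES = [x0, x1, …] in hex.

→ t0 |b9|35|e4|09|f1|b1|bc|59|
→ t1 |59|b9|bc|35|b1|e4|f1|09|
→ t2 |59|b9|b1|35|b1|e4|f1|b9|

RES = [0x59, 0xb9, 0xb1, 0x35, 0xb1, 0xe4, 0xf1, 0xb9]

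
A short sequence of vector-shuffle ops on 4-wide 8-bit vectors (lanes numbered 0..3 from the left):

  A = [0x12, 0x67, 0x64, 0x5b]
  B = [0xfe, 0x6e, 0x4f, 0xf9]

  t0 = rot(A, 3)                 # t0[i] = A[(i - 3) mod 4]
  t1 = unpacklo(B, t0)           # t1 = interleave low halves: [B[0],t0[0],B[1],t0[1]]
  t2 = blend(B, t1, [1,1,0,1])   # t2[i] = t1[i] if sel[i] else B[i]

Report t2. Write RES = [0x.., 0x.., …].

t0 = [0x67, 0x64, 0x5b, 0x12]
t1 = [0xfe, 0x67, 0x6e, 0x64]
t2 = [0xfe, 0x67, 0x4f, 0x64]

RES = [0xfe, 0x67, 0x4f, 0x64]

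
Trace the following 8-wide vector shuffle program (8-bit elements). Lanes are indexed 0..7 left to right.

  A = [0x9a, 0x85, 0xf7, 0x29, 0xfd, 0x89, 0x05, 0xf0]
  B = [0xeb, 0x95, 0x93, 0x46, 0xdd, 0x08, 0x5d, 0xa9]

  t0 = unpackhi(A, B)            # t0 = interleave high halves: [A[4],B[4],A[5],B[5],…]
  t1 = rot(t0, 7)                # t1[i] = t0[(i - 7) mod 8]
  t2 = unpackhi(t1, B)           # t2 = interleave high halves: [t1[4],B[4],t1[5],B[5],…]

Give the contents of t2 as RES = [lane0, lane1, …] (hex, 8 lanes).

t0 = [0xfd, 0xdd, 0x89, 0x08, 0x05, 0x5d, 0xf0, 0xa9]
t1 = [0xdd, 0x89, 0x08, 0x05, 0x5d, 0xf0, 0xa9, 0xfd]
t2 = [0x5d, 0xdd, 0xf0, 0x08, 0xa9, 0x5d, 0xfd, 0xa9]

RES = [ 0x5d  0xdd  0xf0  0x08  0xa9  0x5d  0xfd  0xa9 ]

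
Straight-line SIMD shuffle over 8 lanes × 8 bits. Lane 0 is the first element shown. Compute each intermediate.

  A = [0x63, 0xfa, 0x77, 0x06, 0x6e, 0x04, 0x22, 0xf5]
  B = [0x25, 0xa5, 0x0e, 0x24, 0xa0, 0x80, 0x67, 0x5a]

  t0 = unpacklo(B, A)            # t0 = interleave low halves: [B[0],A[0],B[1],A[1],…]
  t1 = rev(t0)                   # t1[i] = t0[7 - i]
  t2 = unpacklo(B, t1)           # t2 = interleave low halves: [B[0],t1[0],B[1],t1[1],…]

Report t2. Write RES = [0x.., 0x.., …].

→ t0 |25|63|a5|fa|0e|77|24|06|
→ t1 |06|24|77|0e|fa|a5|63|25|
→ t2 |25|06|a5|24|0e|77|24|0e|

RES = [0x25, 0x06, 0xa5, 0x24, 0x0e, 0x77, 0x24, 0x0e]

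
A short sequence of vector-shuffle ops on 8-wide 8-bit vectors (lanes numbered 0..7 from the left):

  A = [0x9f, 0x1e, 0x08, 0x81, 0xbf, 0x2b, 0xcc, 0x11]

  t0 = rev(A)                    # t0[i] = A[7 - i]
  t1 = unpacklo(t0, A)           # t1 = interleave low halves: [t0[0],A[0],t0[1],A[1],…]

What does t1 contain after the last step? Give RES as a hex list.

RES = [ 0x11  0x9f  0xcc  0x1e  0x2b  0x08  0xbf  0x81 ]

  t0: 11 cc 2b bf 81 08 1e 9f
  t1: 11 9f cc 1e 2b 08 bf 81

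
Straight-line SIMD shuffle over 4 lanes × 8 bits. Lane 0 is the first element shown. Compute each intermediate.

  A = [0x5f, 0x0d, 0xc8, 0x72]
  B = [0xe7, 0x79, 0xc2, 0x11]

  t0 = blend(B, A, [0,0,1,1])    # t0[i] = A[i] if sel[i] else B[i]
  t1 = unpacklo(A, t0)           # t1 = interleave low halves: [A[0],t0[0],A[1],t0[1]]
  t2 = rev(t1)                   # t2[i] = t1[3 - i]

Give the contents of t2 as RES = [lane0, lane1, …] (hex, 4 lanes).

→ t0 |e7|79|c8|72|
→ t1 |5f|e7|0d|79|
→ t2 |79|0d|e7|5f|

RES = [0x79, 0x0d, 0xe7, 0x5f]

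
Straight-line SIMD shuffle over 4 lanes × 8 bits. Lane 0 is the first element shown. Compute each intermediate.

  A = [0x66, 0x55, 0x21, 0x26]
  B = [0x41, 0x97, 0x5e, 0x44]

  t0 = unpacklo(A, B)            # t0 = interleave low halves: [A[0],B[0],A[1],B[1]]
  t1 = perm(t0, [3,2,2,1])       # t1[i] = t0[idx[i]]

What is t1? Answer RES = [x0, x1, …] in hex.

→ t0 |66|41|55|97|
→ t1 |97|55|55|41|

RES = [0x97, 0x55, 0x55, 0x41]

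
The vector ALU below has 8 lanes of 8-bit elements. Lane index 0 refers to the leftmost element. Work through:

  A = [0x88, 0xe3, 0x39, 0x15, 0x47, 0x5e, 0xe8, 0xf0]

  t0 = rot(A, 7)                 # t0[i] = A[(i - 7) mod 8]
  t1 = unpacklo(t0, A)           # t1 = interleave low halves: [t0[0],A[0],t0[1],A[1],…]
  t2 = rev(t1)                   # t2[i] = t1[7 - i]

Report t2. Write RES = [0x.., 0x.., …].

RES = [0x15, 0x47, 0x39, 0x15, 0xe3, 0x39, 0x88, 0xe3]

t0 = [0xe3, 0x39, 0x15, 0x47, 0x5e, 0xe8, 0xf0, 0x88]
t1 = [0xe3, 0x88, 0x39, 0xe3, 0x15, 0x39, 0x47, 0x15]
t2 = [0x15, 0x47, 0x39, 0x15, 0xe3, 0x39, 0x88, 0xe3]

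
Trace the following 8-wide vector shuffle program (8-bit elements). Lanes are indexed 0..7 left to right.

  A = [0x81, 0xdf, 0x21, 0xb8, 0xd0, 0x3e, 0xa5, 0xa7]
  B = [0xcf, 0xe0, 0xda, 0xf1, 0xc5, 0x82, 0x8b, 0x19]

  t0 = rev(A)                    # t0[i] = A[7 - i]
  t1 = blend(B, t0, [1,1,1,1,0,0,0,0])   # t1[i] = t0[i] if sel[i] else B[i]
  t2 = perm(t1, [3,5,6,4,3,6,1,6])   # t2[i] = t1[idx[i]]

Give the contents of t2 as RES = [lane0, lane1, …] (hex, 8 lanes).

t0 = [0xa7, 0xa5, 0x3e, 0xd0, 0xb8, 0x21, 0xdf, 0x81]
t1 = [0xa7, 0xa5, 0x3e, 0xd0, 0xc5, 0x82, 0x8b, 0x19]
t2 = [0xd0, 0x82, 0x8b, 0xc5, 0xd0, 0x8b, 0xa5, 0x8b]

RES = [ 0xd0  0x82  0x8b  0xc5  0xd0  0x8b  0xa5  0x8b ]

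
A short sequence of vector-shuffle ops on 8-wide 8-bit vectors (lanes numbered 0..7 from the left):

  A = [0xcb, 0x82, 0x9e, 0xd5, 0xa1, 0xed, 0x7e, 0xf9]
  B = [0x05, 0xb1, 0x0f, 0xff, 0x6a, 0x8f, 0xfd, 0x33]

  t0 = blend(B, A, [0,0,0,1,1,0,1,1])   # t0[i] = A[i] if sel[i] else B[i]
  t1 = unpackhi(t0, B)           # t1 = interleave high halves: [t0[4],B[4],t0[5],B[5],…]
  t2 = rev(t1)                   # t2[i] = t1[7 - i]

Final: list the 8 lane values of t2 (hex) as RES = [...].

t0 = [0x05, 0xb1, 0x0f, 0xd5, 0xa1, 0x8f, 0x7e, 0xf9]
t1 = [0xa1, 0x6a, 0x8f, 0x8f, 0x7e, 0xfd, 0xf9, 0x33]
t2 = [0x33, 0xf9, 0xfd, 0x7e, 0x8f, 0x8f, 0x6a, 0xa1]

RES = [ 0x33  0xf9  0xfd  0x7e  0x8f  0x8f  0x6a  0xa1 ]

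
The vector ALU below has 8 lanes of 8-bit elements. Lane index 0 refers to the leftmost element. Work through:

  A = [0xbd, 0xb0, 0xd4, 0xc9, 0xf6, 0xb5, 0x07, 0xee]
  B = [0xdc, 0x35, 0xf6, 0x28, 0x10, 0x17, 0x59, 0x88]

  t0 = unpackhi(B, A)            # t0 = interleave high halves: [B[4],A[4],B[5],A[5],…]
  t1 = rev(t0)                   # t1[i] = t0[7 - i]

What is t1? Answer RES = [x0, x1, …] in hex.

  t0: 10 f6 17 b5 59 07 88 ee
  t1: ee 88 07 59 b5 17 f6 10

RES = [0xee, 0x88, 0x07, 0x59, 0xb5, 0x17, 0xf6, 0x10]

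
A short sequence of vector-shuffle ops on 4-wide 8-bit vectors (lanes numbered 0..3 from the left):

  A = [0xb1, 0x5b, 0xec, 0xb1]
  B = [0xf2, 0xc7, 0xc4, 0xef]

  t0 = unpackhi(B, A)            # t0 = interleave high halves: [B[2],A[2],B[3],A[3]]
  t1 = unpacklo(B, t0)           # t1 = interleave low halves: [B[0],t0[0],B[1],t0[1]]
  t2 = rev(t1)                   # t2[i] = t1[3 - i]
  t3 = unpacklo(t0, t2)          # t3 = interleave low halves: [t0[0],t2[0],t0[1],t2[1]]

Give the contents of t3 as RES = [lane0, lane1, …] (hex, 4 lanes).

t0 = [0xc4, 0xec, 0xef, 0xb1]
t1 = [0xf2, 0xc4, 0xc7, 0xec]
t2 = [0xec, 0xc7, 0xc4, 0xf2]
t3 = [0xc4, 0xec, 0xec, 0xc7]

RES = [0xc4, 0xec, 0xec, 0xc7]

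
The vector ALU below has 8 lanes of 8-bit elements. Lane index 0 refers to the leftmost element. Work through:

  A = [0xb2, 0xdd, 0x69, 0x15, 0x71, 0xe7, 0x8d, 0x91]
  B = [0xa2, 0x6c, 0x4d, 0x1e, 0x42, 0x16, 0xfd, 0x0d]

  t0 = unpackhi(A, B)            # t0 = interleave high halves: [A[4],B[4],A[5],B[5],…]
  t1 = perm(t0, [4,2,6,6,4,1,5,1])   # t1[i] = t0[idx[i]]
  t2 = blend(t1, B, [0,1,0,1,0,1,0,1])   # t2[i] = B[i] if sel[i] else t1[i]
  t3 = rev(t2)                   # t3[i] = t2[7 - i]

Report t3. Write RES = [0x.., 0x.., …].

  t0: 71 42 e7 16 8d fd 91 0d
  t1: 8d e7 91 91 8d 42 fd 42
  t2: 8d 6c 91 1e 8d 16 fd 0d
  t3: 0d fd 16 8d 1e 91 6c 8d

RES = [ 0x0d  0xfd  0x16  0x8d  0x1e  0x91  0x6c  0x8d ]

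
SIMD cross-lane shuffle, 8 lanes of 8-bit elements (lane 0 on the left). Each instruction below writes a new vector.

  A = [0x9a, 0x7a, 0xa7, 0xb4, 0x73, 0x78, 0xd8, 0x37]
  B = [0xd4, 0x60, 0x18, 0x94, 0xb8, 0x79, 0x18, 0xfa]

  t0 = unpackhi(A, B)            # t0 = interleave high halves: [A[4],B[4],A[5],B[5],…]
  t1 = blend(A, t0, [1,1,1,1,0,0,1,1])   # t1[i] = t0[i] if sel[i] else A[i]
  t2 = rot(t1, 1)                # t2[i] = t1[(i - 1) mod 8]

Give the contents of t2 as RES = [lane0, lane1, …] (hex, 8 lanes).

RES = [ 0xfa  0x73  0xb8  0x78  0x79  0x73  0x78  0x37 ]

→ t0 |73|b8|78|79|d8|18|37|fa|
→ t1 |73|b8|78|79|73|78|37|fa|
→ t2 |fa|73|b8|78|79|73|78|37|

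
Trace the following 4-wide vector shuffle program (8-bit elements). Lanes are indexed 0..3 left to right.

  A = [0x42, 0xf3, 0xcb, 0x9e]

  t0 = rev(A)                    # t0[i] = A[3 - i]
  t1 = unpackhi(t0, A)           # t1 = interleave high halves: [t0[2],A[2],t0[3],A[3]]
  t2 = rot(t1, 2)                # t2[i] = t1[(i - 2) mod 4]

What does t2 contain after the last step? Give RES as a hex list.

  t0: 9e cb f3 42
  t1: f3 cb 42 9e
  t2: 42 9e f3 cb

RES = [ 0x42  0x9e  0xf3  0xcb ]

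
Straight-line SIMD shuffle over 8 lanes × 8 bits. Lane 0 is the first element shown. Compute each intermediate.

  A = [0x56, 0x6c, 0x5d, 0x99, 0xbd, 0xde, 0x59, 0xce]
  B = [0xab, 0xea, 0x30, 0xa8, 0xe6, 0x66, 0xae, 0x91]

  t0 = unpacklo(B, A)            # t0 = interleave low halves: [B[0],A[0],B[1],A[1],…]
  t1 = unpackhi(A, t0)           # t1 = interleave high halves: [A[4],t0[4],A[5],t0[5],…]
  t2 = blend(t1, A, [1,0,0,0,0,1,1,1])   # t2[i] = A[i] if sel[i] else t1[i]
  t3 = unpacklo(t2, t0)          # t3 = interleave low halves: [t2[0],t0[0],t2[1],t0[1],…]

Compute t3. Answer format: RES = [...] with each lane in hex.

→ t0 |ab|56|ea|6c|30|5d|a8|99|
→ t1 |bd|30|de|5d|59|a8|ce|99|
→ t2 |56|30|de|5d|59|de|59|ce|
→ t3 |56|ab|30|56|de|ea|5d|6c|

RES = [0x56, 0xab, 0x30, 0x56, 0xde, 0xea, 0x5d, 0x6c]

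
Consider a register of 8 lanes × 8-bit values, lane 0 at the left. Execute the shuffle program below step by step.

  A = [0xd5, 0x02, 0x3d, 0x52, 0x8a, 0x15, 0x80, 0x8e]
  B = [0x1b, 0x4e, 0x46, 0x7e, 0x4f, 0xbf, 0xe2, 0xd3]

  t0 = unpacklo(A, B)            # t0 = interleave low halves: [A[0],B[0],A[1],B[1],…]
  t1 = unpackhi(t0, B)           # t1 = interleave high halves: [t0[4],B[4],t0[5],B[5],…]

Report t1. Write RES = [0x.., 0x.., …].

  t0: d5 1b 02 4e 3d 46 52 7e
  t1: 3d 4f 46 bf 52 e2 7e d3

RES = [ 0x3d  0x4f  0x46  0xbf  0x52  0xe2  0x7e  0xd3 ]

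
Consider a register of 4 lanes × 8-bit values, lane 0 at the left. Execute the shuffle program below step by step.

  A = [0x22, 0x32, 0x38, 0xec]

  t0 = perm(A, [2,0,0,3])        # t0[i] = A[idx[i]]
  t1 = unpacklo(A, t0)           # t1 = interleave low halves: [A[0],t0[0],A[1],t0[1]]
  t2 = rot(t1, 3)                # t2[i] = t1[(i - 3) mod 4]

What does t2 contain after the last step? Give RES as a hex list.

→ t0 |38|22|22|ec|
→ t1 |22|38|32|22|
→ t2 |38|32|22|22|

RES = [0x38, 0x32, 0x22, 0x22]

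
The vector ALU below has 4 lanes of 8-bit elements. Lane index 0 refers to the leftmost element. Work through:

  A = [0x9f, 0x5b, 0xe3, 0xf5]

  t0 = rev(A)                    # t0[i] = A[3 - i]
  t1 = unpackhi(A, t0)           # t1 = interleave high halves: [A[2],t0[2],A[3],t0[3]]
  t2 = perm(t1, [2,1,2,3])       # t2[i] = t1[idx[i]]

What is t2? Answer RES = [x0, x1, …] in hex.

RES = [0xf5, 0x5b, 0xf5, 0x9f]

→ t0 |f5|e3|5b|9f|
→ t1 |e3|5b|f5|9f|
→ t2 |f5|5b|f5|9f|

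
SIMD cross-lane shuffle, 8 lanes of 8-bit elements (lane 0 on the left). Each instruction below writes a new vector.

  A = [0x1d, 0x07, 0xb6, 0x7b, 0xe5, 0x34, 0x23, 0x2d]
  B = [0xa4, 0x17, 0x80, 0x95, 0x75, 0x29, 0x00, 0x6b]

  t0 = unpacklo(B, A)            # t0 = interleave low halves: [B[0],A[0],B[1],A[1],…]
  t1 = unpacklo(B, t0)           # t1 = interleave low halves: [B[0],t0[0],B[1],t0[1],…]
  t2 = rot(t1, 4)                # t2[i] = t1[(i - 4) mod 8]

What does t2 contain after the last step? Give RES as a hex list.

  t0: a4 1d 17 07 80 b6 95 7b
  t1: a4 a4 17 1d 80 17 95 07
  t2: 80 17 95 07 a4 a4 17 1d

RES = [ 0x80  0x17  0x95  0x07  0xa4  0xa4  0x17  0x1d ]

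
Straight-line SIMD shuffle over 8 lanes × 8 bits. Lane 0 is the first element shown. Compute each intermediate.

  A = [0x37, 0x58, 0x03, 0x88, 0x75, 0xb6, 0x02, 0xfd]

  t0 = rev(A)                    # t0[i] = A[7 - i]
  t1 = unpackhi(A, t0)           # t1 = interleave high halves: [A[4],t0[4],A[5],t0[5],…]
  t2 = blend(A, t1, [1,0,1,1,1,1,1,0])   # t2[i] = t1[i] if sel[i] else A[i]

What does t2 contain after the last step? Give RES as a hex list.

RES = [ 0x75  0x58  0xb6  0x03  0x02  0x58  0xfd  0xfd ]

→ t0 |fd|02|b6|75|88|03|58|37|
→ t1 |75|88|b6|03|02|58|fd|37|
→ t2 |75|58|b6|03|02|58|fd|fd|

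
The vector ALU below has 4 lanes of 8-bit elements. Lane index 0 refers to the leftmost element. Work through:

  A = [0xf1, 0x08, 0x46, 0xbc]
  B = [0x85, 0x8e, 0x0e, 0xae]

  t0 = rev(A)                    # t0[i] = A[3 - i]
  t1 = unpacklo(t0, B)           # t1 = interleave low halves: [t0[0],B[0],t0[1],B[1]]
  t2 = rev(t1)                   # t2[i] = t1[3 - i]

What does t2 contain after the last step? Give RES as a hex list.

RES = [0x8e, 0x46, 0x85, 0xbc]

t0 = [0xbc, 0x46, 0x08, 0xf1]
t1 = [0xbc, 0x85, 0x46, 0x8e]
t2 = [0x8e, 0x46, 0x85, 0xbc]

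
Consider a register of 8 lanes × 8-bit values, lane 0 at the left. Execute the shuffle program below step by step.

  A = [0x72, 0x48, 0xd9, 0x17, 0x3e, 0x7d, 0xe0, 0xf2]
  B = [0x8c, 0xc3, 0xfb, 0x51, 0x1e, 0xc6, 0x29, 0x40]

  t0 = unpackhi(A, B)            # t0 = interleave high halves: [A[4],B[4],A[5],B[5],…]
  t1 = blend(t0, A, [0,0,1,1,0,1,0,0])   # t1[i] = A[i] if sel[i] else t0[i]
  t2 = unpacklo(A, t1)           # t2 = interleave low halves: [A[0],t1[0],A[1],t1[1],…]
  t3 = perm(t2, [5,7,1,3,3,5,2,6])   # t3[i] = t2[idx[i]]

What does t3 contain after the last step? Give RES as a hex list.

RES = [ 0xd9  0x17  0x3e  0x1e  0x1e  0xd9  0x48  0x17 ]

→ t0 |3e|1e|7d|c6|e0|29|f2|40|
→ t1 |3e|1e|d9|17|e0|7d|f2|40|
→ t2 |72|3e|48|1e|d9|d9|17|17|
→ t3 |d9|17|3e|1e|1e|d9|48|17|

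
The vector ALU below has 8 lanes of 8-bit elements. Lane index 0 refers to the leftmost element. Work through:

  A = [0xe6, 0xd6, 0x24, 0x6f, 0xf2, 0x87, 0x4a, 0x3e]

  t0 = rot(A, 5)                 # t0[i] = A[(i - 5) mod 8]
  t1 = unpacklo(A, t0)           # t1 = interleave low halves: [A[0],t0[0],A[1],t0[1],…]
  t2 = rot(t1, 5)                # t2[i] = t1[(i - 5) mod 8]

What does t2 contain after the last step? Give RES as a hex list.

→ t0 |6f|f2|87|4a|3e|e6|d6|24|
→ t1 |e6|6f|d6|f2|24|87|6f|4a|
→ t2 |f2|24|87|6f|4a|e6|6f|d6|

RES = [0xf2, 0x24, 0x87, 0x6f, 0x4a, 0xe6, 0x6f, 0xd6]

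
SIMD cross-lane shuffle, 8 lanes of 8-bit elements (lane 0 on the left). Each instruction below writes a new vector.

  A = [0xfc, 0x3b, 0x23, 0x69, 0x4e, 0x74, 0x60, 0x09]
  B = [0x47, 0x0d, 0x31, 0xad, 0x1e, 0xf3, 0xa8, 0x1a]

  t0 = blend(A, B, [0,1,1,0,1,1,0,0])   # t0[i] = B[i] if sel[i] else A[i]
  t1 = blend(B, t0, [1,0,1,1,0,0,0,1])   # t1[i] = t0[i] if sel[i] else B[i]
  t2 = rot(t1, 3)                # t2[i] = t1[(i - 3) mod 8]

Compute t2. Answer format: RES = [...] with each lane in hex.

RES = [0xf3, 0xa8, 0x09, 0xfc, 0x0d, 0x31, 0x69, 0x1e]

  t0: fc 0d 31 69 1e f3 60 09
  t1: fc 0d 31 69 1e f3 a8 09
  t2: f3 a8 09 fc 0d 31 69 1e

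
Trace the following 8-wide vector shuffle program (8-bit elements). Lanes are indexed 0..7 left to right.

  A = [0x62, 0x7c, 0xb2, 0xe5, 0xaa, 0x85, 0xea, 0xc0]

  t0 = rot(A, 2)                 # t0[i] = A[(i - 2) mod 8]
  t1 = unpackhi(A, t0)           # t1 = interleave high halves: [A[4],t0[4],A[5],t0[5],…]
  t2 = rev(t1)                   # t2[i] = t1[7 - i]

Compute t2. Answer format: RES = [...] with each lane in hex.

→ t0 |ea|c0|62|7c|b2|e5|aa|85|
→ t1 |aa|b2|85|e5|ea|aa|c0|85|
→ t2 |85|c0|aa|ea|e5|85|b2|aa|

RES = [0x85, 0xc0, 0xaa, 0xea, 0xe5, 0x85, 0xb2, 0xaa]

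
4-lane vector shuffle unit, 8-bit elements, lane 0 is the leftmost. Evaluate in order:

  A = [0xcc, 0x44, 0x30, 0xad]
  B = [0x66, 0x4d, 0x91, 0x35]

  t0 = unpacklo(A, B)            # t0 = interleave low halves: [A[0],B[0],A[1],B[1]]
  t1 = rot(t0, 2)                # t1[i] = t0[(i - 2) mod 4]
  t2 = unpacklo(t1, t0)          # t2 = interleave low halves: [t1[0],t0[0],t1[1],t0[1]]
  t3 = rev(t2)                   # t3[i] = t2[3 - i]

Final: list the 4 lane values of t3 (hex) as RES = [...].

t0 = [0xcc, 0x66, 0x44, 0x4d]
t1 = [0x44, 0x4d, 0xcc, 0x66]
t2 = [0x44, 0xcc, 0x4d, 0x66]
t3 = [0x66, 0x4d, 0xcc, 0x44]

RES = [ 0x66  0x4d  0xcc  0x44 ]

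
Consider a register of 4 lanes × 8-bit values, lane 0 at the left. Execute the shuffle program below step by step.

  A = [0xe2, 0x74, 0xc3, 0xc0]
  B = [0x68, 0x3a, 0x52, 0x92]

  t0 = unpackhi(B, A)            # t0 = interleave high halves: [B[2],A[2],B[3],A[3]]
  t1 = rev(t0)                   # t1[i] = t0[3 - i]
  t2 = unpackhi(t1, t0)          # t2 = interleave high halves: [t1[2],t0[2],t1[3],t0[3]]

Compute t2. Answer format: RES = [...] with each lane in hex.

RES = [ 0xc3  0x92  0x52  0xc0 ]

t0 = [0x52, 0xc3, 0x92, 0xc0]
t1 = [0xc0, 0x92, 0xc3, 0x52]
t2 = [0xc3, 0x92, 0x52, 0xc0]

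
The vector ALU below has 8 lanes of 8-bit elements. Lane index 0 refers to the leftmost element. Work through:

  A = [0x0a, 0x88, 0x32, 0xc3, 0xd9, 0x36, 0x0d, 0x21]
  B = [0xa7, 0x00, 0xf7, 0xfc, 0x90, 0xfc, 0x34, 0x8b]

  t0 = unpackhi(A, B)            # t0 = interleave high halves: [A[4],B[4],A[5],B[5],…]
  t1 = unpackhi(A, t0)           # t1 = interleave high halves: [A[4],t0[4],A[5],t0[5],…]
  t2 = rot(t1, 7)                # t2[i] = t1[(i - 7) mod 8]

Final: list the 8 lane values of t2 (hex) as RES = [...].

RES = [0x0d, 0x36, 0x34, 0x0d, 0x21, 0x21, 0x8b, 0xd9]

t0 = [0xd9, 0x90, 0x36, 0xfc, 0x0d, 0x34, 0x21, 0x8b]
t1 = [0xd9, 0x0d, 0x36, 0x34, 0x0d, 0x21, 0x21, 0x8b]
t2 = [0x0d, 0x36, 0x34, 0x0d, 0x21, 0x21, 0x8b, 0xd9]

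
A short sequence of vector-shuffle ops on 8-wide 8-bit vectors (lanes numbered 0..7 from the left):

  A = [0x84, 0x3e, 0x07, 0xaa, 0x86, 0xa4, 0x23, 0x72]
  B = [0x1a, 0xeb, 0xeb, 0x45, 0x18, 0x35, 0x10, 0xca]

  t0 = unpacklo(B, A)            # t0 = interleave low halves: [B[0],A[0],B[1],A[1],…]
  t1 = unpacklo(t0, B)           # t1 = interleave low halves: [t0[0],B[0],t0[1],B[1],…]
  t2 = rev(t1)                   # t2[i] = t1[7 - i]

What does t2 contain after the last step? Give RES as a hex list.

RES = [ 0x45  0x3e  0xeb  0xeb  0xeb  0x84  0x1a  0x1a ]

t0 = [0x1a, 0x84, 0xeb, 0x3e, 0xeb, 0x07, 0x45, 0xaa]
t1 = [0x1a, 0x1a, 0x84, 0xeb, 0xeb, 0xeb, 0x3e, 0x45]
t2 = [0x45, 0x3e, 0xeb, 0xeb, 0xeb, 0x84, 0x1a, 0x1a]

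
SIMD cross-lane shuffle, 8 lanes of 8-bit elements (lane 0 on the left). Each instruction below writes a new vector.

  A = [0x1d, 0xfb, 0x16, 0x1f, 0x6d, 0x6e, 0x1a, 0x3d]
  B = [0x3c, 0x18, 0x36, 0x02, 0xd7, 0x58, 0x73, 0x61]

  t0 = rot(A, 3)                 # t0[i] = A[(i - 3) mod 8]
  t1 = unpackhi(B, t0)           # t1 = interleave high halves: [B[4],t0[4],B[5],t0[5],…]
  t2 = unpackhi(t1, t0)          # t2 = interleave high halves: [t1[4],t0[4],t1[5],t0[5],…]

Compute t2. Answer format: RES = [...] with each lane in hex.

RES = [ 0x73  0xfb  0x1f  0x16  0x61  0x1f  0x6d  0x6d ]

t0 = [0x6e, 0x1a, 0x3d, 0x1d, 0xfb, 0x16, 0x1f, 0x6d]
t1 = [0xd7, 0xfb, 0x58, 0x16, 0x73, 0x1f, 0x61, 0x6d]
t2 = [0x73, 0xfb, 0x1f, 0x16, 0x61, 0x1f, 0x6d, 0x6d]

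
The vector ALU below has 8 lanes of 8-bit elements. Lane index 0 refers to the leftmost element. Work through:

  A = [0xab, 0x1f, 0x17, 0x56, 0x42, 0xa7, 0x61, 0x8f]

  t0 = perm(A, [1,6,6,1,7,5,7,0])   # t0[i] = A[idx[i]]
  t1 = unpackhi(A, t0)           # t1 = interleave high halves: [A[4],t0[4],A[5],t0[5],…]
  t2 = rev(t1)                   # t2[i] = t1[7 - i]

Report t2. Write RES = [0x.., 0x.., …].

RES = [ 0xab  0x8f  0x8f  0x61  0xa7  0xa7  0x8f  0x42 ]

  t0: 1f 61 61 1f 8f a7 8f ab
  t1: 42 8f a7 a7 61 8f 8f ab
  t2: ab 8f 8f 61 a7 a7 8f 42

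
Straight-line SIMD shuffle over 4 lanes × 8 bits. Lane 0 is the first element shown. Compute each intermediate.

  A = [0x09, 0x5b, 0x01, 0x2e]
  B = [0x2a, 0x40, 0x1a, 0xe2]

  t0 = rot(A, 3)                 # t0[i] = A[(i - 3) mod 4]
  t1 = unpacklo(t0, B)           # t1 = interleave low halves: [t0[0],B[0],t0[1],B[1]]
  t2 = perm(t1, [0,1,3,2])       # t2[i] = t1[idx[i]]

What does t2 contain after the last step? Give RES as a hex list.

RES = [0x5b, 0x2a, 0x40, 0x01]

  t0: 5b 01 2e 09
  t1: 5b 2a 01 40
  t2: 5b 2a 40 01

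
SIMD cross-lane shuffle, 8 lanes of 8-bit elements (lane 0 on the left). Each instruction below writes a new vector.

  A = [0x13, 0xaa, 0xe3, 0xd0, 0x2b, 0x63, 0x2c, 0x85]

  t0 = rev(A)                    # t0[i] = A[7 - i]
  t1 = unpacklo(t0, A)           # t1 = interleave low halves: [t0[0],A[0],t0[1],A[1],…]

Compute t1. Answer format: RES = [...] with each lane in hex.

RES = [ 0x85  0x13  0x2c  0xaa  0x63  0xe3  0x2b  0xd0 ]

t0 = [0x85, 0x2c, 0x63, 0x2b, 0xd0, 0xe3, 0xaa, 0x13]
t1 = [0x85, 0x13, 0x2c, 0xaa, 0x63, 0xe3, 0x2b, 0xd0]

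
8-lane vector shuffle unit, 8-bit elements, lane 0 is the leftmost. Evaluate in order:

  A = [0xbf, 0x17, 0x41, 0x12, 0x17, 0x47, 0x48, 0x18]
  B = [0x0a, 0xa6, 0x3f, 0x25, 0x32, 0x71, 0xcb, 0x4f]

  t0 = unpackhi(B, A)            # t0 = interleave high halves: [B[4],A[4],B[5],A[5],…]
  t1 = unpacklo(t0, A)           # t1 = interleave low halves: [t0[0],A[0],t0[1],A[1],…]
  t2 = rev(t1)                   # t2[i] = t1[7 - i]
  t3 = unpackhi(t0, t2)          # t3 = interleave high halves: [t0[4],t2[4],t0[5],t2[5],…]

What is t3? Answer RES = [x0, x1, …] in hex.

→ t0 |32|17|71|47|cb|48|4f|18|
→ t1 |32|bf|17|17|71|41|47|12|
→ t2 |12|47|41|71|17|17|bf|32|
→ t3 |cb|17|48|17|4f|bf|18|32|

RES = [0xcb, 0x17, 0x48, 0x17, 0x4f, 0xbf, 0x18, 0x32]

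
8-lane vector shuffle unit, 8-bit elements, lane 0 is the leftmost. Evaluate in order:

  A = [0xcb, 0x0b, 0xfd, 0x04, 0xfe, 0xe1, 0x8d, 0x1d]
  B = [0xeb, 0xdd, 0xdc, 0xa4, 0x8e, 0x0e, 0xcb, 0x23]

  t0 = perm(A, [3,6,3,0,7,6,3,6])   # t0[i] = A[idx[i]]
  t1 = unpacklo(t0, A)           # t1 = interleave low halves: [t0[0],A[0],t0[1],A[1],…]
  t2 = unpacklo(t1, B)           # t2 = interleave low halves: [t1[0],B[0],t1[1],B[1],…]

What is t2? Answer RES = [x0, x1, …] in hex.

→ t0 |04|8d|04|cb|1d|8d|04|8d|
→ t1 |04|cb|8d|0b|04|fd|cb|04|
→ t2 |04|eb|cb|dd|8d|dc|0b|a4|

RES = [ 0x04  0xeb  0xcb  0xdd  0x8d  0xdc  0x0b  0xa4 ]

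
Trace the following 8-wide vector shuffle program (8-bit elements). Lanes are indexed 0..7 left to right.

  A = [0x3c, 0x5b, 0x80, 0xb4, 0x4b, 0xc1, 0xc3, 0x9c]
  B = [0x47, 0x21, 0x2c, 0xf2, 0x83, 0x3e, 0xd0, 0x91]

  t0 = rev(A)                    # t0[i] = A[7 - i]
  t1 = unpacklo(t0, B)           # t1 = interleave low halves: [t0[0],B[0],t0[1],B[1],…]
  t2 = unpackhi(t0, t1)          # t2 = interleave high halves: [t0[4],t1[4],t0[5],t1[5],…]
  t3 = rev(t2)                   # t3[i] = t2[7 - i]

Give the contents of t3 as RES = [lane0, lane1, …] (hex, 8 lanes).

→ t0 |9c|c3|c1|4b|b4|80|5b|3c|
→ t1 |9c|47|c3|21|c1|2c|4b|f2|
→ t2 |b4|c1|80|2c|5b|4b|3c|f2|
→ t3 |f2|3c|4b|5b|2c|80|c1|b4|

RES = [ 0xf2  0x3c  0x4b  0x5b  0x2c  0x80  0xc1  0xb4 ]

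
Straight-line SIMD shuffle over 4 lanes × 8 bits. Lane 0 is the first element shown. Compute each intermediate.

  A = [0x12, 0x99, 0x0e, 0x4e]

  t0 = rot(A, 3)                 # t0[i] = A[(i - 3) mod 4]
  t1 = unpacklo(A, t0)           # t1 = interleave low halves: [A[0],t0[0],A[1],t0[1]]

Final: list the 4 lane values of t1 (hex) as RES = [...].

RES = [0x12, 0x99, 0x99, 0x0e]

→ t0 |99|0e|4e|12|
→ t1 |12|99|99|0e|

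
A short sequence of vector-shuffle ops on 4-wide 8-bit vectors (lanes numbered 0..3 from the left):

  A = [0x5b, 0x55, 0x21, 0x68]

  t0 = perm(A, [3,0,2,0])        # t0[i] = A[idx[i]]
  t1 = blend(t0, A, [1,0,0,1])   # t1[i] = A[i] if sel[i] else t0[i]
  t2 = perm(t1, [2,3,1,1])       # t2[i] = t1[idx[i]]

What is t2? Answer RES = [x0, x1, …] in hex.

  t0: 68 5b 21 5b
  t1: 5b 5b 21 68
  t2: 21 68 5b 5b

RES = [0x21, 0x68, 0x5b, 0x5b]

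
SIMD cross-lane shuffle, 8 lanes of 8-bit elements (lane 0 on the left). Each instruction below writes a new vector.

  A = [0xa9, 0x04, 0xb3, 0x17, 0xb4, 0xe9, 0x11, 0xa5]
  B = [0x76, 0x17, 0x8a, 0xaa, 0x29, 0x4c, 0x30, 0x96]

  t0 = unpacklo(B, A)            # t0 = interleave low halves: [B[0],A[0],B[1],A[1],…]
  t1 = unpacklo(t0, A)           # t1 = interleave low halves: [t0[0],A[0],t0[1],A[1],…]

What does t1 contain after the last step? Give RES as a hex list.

  t0: 76 a9 17 04 8a b3 aa 17
  t1: 76 a9 a9 04 17 b3 04 17

RES = [0x76, 0xa9, 0xa9, 0x04, 0x17, 0xb3, 0x04, 0x17]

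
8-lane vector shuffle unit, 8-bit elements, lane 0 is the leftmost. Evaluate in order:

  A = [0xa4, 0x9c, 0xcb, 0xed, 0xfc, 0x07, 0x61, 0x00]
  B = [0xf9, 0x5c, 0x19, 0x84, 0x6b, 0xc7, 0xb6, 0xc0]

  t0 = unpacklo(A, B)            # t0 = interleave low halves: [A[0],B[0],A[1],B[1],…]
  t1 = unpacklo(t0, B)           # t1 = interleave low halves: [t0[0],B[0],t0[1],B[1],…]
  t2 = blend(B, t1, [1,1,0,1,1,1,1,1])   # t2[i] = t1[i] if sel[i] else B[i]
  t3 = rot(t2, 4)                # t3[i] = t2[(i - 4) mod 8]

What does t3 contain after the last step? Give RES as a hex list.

RES = [0x9c, 0x19, 0x5c, 0x84, 0xa4, 0xf9, 0x19, 0x5c]

  t0: a4 f9 9c 5c cb 19 ed 84
  t1: a4 f9 f9 5c 9c 19 5c 84
  t2: a4 f9 19 5c 9c 19 5c 84
  t3: 9c 19 5c 84 a4 f9 19 5c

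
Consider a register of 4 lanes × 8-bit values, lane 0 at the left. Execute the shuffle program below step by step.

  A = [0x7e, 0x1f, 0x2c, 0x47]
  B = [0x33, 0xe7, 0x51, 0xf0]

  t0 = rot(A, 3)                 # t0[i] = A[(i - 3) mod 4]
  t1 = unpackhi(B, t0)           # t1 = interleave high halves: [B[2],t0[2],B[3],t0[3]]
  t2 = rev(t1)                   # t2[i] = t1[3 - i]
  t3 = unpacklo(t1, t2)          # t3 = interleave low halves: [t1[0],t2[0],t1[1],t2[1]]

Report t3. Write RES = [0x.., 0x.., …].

t0 = [0x1f, 0x2c, 0x47, 0x7e]
t1 = [0x51, 0x47, 0xf0, 0x7e]
t2 = [0x7e, 0xf0, 0x47, 0x51]
t3 = [0x51, 0x7e, 0x47, 0xf0]

RES = [ 0x51  0x7e  0x47  0xf0 ]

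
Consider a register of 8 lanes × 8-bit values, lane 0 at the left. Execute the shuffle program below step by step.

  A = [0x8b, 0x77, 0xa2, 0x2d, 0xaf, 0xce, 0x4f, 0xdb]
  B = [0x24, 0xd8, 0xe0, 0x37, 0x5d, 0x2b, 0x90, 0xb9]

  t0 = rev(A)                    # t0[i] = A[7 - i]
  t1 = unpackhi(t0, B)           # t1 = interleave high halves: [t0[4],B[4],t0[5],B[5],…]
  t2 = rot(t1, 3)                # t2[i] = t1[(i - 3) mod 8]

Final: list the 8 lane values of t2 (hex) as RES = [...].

RES = [0x90, 0x8b, 0xb9, 0x2d, 0x5d, 0xa2, 0x2b, 0x77]

  t0: db 4f ce af 2d a2 77 8b
  t1: 2d 5d a2 2b 77 90 8b b9
  t2: 90 8b b9 2d 5d a2 2b 77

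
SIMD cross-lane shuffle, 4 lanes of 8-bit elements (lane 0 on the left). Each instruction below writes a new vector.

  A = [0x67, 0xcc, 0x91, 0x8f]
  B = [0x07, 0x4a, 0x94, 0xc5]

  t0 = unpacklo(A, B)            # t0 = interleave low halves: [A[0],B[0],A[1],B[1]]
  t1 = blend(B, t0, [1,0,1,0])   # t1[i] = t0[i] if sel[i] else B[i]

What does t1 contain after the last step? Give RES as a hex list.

RES = [ 0x67  0x4a  0xcc  0xc5 ]

t0 = [0x67, 0x07, 0xcc, 0x4a]
t1 = [0x67, 0x4a, 0xcc, 0xc5]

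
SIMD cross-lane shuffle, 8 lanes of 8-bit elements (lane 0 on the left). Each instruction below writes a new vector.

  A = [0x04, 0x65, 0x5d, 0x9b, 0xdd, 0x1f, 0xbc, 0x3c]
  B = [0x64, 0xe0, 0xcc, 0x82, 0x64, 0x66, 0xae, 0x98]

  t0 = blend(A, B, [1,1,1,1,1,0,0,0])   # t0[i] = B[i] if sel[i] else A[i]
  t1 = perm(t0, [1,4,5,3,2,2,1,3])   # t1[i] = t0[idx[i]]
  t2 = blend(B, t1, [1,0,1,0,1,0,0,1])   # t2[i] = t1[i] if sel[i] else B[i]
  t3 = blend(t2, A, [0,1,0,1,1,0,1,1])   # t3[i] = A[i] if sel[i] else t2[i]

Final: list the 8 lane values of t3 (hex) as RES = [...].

RES = [0xe0, 0x65, 0x1f, 0x9b, 0xdd, 0x66, 0xbc, 0x3c]

  t0: 64 e0 cc 82 64 1f bc 3c
  t1: e0 64 1f 82 cc cc e0 82
  t2: e0 e0 1f 82 cc 66 ae 82
  t3: e0 65 1f 9b dd 66 bc 3c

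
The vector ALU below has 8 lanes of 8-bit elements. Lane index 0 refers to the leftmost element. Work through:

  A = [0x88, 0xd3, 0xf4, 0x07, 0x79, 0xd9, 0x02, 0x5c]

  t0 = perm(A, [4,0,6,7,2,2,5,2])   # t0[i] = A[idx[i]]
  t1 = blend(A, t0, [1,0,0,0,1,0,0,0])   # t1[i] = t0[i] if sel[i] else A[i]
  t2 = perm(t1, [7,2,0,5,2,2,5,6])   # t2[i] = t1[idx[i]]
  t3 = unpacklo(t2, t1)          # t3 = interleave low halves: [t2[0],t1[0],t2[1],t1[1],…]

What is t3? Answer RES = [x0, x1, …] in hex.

RES = [ 0x5c  0x79  0xf4  0xd3  0x79  0xf4  0xd9  0x07 ]

→ t0 |79|88|02|5c|f4|f4|d9|f4|
→ t1 |79|d3|f4|07|f4|d9|02|5c|
→ t2 |5c|f4|79|d9|f4|f4|d9|02|
→ t3 |5c|79|f4|d3|79|f4|d9|07|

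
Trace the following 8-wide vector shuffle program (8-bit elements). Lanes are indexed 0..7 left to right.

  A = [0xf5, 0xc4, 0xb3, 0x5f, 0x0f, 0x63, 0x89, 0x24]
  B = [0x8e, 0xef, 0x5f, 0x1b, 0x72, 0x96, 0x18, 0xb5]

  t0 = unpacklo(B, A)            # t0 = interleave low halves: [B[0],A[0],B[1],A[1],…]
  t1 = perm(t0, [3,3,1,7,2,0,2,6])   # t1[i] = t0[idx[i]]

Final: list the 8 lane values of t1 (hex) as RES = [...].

  t0: 8e f5 ef c4 5f b3 1b 5f
  t1: c4 c4 f5 5f ef 8e ef 1b

RES = [0xc4, 0xc4, 0xf5, 0x5f, 0xef, 0x8e, 0xef, 0x1b]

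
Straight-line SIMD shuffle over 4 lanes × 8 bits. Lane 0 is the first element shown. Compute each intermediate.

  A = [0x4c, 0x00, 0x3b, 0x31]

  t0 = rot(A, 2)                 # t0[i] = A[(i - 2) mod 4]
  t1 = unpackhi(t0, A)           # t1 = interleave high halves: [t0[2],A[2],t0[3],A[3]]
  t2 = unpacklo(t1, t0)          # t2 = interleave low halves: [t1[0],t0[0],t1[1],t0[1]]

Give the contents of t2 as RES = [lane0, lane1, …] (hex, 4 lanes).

RES = [ 0x4c  0x3b  0x3b  0x31 ]

  t0: 3b 31 4c 00
  t1: 4c 3b 00 31
  t2: 4c 3b 3b 31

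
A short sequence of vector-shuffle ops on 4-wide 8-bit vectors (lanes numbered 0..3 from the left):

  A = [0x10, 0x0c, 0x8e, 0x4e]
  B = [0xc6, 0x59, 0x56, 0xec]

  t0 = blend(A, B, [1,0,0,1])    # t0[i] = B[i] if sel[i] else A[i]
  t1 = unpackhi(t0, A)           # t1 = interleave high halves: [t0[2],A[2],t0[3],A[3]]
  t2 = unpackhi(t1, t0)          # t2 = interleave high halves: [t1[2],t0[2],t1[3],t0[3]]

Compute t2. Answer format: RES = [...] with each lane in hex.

RES = [0xec, 0x8e, 0x4e, 0xec]

  t0: c6 0c 8e ec
  t1: 8e 8e ec 4e
  t2: ec 8e 4e ec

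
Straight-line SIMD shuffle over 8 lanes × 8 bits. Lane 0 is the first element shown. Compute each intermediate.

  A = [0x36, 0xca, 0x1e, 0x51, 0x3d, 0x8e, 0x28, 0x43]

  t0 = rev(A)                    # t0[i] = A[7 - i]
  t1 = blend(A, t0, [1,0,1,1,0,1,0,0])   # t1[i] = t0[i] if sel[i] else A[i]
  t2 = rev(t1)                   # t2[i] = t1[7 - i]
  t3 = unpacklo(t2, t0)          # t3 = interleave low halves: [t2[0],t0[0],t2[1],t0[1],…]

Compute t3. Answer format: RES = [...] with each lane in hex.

RES = [0x43, 0x43, 0x28, 0x28, 0x1e, 0x8e, 0x3d, 0x3d]

  t0: 43 28 8e 3d 51 1e ca 36
  t1: 43 ca 8e 3d 3d 1e 28 43
  t2: 43 28 1e 3d 3d 8e ca 43
  t3: 43 43 28 28 1e 8e 3d 3d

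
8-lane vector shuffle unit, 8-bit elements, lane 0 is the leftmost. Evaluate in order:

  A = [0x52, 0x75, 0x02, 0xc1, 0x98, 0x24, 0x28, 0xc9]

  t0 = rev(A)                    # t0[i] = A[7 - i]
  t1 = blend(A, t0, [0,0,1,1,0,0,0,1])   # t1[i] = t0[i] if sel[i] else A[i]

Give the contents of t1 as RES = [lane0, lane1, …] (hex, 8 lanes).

RES = [0x52, 0x75, 0x24, 0x98, 0x98, 0x24, 0x28, 0x52]

  t0: c9 28 24 98 c1 02 75 52
  t1: 52 75 24 98 98 24 28 52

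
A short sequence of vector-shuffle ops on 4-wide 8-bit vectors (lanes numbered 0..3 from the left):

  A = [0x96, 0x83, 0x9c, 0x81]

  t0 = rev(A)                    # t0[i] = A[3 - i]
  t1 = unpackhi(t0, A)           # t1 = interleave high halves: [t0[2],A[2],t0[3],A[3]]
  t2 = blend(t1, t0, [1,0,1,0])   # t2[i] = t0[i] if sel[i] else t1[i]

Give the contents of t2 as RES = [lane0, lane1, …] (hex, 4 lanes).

RES = [ 0x81  0x9c  0x83  0x81 ]

→ t0 |81|9c|83|96|
→ t1 |83|9c|96|81|
→ t2 |81|9c|83|81|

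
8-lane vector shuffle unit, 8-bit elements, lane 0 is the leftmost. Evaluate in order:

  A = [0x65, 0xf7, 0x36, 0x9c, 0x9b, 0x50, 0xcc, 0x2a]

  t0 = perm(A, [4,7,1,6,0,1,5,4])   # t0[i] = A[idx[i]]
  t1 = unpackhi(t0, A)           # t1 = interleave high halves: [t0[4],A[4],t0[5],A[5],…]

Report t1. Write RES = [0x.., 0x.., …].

→ t0 |9b|2a|f7|cc|65|f7|50|9b|
→ t1 |65|9b|f7|50|50|cc|9b|2a|

RES = [ 0x65  0x9b  0xf7  0x50  0x50  0xcc  0x9b  0x2a ]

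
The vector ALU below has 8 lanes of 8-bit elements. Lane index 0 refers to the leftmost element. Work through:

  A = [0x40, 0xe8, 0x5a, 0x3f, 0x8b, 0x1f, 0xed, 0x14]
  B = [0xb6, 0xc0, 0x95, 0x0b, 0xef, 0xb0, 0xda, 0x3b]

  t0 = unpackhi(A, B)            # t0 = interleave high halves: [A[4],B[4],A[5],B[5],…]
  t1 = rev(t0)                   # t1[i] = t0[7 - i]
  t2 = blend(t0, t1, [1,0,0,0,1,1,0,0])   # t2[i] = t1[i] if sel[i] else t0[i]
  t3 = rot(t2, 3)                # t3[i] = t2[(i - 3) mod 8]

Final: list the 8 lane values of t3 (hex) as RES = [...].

t0 = [0x8b, 0xef, 0x1f, 0xb0, 0xed, 0xda, 0x14, 0x3b]
t1 = [0x3b, 0x14, 0xda, 0xed, 0xb0, 0x1f, 0xef, 0x8b]
t2 = [0x3b, 0xef, 0x1f, 0xb0, 0xb0, 0x1f, 0x14, 0x3b]
t3 = [0x1f, 0x14, 0x3b, 0x3b, 0xef, 0x1f, 0xb0, 0xb0]

RES = [0x1f, 0x14, 0x3b, 0x3b, 0xef, 0x1f, 0xb0, 0xb0]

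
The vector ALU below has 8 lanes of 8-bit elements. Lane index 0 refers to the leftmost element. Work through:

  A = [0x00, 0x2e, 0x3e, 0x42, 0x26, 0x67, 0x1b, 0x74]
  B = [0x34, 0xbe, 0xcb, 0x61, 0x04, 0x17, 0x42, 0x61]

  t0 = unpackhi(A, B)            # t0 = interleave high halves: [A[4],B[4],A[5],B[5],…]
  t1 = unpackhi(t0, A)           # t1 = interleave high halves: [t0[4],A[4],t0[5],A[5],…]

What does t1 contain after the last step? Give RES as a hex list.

RES = [ 0x1b  0x26  0x42  0x67  0x74  0x1b  0x61  0x74 ]

  t0: 26 04 67 17 1b 42 74 61
  t1: 1b 26 42 67 74 1b 61 74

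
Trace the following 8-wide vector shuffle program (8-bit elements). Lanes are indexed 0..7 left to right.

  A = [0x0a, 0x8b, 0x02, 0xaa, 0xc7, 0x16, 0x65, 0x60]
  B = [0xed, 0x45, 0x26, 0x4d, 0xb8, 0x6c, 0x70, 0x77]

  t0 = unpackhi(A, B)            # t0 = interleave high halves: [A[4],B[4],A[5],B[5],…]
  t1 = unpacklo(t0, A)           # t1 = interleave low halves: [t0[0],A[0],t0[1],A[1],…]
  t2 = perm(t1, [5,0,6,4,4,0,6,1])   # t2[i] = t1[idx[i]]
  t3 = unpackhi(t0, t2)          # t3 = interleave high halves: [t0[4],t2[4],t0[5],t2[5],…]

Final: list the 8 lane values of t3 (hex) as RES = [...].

RES = [ 0x65  0x16  0x70  0xc7  0x60  0x6c  0x77  0x0a ]

→ t0 |c7|b8|16|6c|65|70|60|77|
→ t1 |c7|0a|b8|8b|16|02|6c|aa|
→ t2 |02|c7|6c|16|16|c7|6c|0a|
→ t3 |65|16|70|c7|60|6c|77|0a|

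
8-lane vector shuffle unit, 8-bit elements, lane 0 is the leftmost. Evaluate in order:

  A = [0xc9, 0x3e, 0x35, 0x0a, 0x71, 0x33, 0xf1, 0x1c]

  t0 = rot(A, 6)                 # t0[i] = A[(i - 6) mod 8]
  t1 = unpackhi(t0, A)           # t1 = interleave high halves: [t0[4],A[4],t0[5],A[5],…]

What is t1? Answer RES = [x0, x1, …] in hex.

→ t0 |35|0a|71|33|f1|1c|c9|3e|
→ t1 |f1|71|1c|33|c9|f1|3e|1c|

RES = [0xf1, 0x71, 0x1c, 0x33, 0xc9, 0xf1, 0x3e, 0x1c]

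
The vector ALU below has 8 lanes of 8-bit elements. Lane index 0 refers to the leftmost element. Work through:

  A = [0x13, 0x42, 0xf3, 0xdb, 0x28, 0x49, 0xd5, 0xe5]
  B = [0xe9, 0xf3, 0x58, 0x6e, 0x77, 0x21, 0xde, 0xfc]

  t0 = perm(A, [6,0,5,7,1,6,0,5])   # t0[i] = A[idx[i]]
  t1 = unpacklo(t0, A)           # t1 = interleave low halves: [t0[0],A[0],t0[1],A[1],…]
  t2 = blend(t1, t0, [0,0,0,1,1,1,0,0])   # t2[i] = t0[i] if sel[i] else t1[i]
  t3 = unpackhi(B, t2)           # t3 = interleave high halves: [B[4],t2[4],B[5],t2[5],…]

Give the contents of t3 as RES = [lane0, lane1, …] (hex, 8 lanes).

RES = [ 0x77  0x42  0x21  0xd5  0xde  0xe5  0xfc  0xdb ]

  t0: d5 13 49 e5 42 d5 13 49
  t1: d5 13 13 42 49 f3 e5 db
  t2: d5 13 13 e5 42 d5 e5 db
  t3: 77 42 21 d5 de e5 fc db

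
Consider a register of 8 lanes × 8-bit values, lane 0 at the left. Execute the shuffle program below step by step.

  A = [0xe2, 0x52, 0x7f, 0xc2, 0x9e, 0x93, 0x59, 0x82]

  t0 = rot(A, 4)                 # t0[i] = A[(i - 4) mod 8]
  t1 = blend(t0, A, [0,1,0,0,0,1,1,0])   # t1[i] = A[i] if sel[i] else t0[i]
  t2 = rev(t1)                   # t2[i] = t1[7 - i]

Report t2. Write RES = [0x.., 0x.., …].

→ t0 |9e|93|59|82|e2|52|7f|c2|
→ t1 |9e|52|59|82|e2|93|59|c2|
→ t2 |c2|59|93|e2|82|59|52|9e|

RES = [ 0xc2  0x59  0x93  0xe2  0x82  0x59  0x52  0x9e ]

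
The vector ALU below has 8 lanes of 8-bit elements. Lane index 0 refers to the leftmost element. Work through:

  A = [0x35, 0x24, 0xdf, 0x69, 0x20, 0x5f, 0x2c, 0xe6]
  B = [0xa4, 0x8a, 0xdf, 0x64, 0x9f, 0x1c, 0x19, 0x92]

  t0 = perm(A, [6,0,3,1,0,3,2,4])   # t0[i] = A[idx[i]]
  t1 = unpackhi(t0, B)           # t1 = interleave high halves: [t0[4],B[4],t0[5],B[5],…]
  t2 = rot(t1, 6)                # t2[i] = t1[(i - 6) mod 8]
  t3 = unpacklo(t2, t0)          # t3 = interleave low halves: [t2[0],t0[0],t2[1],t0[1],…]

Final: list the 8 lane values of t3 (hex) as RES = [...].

→ t0 |2c|35|69|24|35|69|df|20|
→ t1 |35|9f|69|1c|df|19|20|92|
→ t2 |69|1c|df|19|20|92|35|9f|
→ t3 |69|2c|1c|35|df|69|19|24|

RES = [0x69, 0x2c, 0x1c, 0x35, 0xdf, 0x69, 0x19, 0x24]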